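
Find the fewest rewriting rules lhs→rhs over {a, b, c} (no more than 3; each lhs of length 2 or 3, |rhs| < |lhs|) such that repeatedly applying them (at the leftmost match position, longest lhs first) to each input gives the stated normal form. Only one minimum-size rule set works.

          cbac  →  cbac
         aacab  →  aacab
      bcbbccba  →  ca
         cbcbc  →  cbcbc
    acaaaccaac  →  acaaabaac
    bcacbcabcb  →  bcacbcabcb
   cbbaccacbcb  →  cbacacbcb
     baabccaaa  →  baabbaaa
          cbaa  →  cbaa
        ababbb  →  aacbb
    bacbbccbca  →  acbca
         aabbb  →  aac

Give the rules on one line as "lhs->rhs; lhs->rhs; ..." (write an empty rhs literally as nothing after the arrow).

  | cbac
  | aacab
  | bcbbccba => bcbbbba => bccba => bbba => ca
  | cbcbc

bab->ac; bbb->c; cc->b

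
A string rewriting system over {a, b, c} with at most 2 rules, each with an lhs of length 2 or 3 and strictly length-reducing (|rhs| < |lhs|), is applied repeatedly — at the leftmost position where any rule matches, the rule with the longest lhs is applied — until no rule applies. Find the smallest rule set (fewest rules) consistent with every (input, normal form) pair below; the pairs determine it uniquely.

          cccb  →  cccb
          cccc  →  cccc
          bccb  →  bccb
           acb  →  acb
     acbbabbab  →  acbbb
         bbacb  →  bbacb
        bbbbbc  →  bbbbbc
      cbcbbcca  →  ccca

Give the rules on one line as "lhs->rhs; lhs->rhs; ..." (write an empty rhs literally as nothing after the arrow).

  | cccb
  | cccc
  | bccb
  | acb

ab->; bcb->a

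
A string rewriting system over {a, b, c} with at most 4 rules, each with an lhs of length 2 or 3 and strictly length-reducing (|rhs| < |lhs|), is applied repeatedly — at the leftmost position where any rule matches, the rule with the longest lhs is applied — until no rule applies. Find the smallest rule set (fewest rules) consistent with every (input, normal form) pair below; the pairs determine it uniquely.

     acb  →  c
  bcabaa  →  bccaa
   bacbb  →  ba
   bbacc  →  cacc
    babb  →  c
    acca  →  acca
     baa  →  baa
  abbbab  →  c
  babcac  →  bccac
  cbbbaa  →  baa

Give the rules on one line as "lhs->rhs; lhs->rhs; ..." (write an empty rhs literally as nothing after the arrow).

ab->c; bb->c; cb->b; cbb->

  | acb => ab => c
  | bcabaa => bccaa
  | bacbb => ba
  | bbacc => cacc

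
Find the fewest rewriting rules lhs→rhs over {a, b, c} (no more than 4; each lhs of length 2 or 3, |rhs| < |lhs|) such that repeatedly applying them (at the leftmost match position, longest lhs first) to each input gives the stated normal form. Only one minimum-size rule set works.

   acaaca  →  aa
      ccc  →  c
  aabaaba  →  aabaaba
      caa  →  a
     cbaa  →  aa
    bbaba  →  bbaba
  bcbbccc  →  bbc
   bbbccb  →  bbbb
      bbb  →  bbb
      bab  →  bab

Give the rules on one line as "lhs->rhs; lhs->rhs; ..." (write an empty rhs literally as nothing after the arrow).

  | acaaca => aaca => aa
  | ccc => c
  | aabaaba
  | caa => a

ca->; cb->; cc->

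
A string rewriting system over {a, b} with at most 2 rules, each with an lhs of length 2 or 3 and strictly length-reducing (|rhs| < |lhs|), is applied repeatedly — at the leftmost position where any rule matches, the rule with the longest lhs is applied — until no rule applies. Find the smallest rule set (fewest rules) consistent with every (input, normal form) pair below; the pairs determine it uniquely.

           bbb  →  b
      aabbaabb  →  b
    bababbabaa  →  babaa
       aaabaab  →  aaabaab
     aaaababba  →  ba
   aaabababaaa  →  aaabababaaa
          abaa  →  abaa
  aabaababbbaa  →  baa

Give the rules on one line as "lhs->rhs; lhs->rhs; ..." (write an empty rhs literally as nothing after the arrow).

  | bbb => bb => b
  | aabbaabb => abbaabb => bbaabb => baabb => babb => bbb => bb => b
  | bababbabaa => babbbabaa => bbbbabaa => bbbabaa => bbabaa => babaa
  | aaabaab

abb->bb; bb->b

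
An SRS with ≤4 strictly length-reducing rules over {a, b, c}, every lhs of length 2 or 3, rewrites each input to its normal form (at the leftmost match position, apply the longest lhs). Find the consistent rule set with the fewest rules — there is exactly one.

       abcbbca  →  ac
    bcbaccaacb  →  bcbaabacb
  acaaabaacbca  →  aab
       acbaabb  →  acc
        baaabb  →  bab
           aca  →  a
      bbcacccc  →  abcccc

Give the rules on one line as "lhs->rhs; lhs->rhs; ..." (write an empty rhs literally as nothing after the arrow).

  | abcbbca => abccca => abcab => abb => ac
  | bcbaccaacb => bcbaabacb
  | acaaabaacbca => aaabaacbca => aaabbbca => aaacbca => abbca => acca => aab
  | acbaabb => acbaac => acbb => acc

aac->b; bb->c; ca->; cca->ab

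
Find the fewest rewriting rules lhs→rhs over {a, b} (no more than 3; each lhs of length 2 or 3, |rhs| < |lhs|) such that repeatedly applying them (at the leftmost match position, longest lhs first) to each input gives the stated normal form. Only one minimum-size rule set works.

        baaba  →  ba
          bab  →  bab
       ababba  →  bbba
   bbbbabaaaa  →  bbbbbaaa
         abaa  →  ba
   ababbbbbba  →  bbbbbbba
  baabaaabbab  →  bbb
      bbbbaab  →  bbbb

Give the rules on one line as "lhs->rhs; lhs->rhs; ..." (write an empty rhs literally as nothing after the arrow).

  | baaba => ba
  | bab
  | ababba => bbba
  | bbbbabaaaa => bbbbbaaa

aab->; aba->b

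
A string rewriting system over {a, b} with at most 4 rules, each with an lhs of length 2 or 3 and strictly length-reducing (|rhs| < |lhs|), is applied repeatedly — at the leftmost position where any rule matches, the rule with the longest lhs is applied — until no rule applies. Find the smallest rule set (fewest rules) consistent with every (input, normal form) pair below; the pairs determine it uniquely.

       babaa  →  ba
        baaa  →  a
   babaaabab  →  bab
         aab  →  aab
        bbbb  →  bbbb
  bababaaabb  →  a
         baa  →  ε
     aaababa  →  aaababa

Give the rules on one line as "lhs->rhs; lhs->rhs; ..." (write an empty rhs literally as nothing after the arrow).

abb->ba; baa->; bba->a

  | babaa => ba
  | baaa => a
  | babaaabab => baabab => bab
  | aab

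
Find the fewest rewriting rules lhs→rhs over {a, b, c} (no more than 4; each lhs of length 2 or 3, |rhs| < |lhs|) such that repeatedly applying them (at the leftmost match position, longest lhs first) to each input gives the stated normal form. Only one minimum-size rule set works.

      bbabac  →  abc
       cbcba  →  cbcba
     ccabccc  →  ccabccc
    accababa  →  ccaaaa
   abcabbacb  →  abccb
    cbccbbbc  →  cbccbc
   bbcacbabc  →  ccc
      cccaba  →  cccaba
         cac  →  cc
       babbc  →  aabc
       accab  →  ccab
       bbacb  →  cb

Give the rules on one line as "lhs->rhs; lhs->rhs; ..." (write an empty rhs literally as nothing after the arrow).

  | bbabac => abac => abc
  | cbcba
  | ccabccc
  | accababa => ccababa => ccaaaa

ac->c; bab->aa; bb->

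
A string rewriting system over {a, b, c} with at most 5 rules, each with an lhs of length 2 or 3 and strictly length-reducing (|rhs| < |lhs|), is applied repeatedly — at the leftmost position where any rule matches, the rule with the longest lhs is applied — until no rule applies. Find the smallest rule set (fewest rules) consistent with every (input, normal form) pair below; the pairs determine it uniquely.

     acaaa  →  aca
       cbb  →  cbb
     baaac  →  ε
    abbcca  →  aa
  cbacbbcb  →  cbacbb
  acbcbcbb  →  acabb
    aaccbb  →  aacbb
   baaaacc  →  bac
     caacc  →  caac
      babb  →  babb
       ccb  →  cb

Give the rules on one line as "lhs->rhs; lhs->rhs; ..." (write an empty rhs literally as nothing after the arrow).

  | acaaa => acbc => aca
  | cbb
  | baaac => bbcc => bc => ε
  | abbcca => abca => aa

aaa->bc; bc->; cbc->ca; cc->c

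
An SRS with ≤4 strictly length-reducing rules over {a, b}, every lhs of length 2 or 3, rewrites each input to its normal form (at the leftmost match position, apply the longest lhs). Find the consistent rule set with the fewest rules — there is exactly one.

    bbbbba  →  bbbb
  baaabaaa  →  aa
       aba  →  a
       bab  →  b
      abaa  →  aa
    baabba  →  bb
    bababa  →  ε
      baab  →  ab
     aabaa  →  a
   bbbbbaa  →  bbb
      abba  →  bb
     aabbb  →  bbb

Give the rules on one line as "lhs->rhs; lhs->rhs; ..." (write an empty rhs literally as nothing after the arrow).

aaa->bb; aab->b; abb->aa; ba->

  | bbbbba => bbbb
  | baaabaaa => aabaaa => baaa => aa
  | aba => a
  | bab => b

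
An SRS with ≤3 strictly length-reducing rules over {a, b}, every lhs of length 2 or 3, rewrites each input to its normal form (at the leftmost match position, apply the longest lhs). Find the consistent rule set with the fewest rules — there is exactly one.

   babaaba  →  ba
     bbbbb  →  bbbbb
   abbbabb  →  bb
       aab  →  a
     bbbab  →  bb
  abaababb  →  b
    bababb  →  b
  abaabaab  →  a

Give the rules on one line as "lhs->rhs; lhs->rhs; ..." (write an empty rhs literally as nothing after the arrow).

  | babaaba => aaba => aba => ba
  | bbbbb
  | abbbabb => bbabb => bb
  | aab => a

ab->; aba->ba; bab->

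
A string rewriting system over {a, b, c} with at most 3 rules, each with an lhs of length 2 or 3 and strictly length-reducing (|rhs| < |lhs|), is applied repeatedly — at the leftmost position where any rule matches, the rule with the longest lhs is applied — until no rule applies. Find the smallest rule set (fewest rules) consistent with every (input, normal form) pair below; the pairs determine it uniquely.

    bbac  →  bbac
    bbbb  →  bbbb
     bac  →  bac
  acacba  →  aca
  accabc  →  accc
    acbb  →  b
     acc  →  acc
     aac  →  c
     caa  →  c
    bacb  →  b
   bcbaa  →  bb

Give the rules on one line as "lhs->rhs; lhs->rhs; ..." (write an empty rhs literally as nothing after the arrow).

aa->; ab->; cb->b

  | bbac
  | bbbb
  | bac
  | acacba => acaba => aca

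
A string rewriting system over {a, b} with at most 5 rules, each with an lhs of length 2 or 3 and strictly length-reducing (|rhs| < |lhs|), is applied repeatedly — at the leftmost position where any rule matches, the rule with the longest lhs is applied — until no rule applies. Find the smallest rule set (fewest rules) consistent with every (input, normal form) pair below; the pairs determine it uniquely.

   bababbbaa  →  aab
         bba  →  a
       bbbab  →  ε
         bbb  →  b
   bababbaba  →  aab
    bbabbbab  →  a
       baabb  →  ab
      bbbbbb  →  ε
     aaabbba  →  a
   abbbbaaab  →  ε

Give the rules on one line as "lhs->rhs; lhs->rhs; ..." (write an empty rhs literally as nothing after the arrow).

aaa->b; ba->b; baa->ab; bb->

  | bababbbaa => bbabbbaa => abbbaa => abaa => aab
  | bba => a
  | bbbab => bab => bb => ε
  | bbb => b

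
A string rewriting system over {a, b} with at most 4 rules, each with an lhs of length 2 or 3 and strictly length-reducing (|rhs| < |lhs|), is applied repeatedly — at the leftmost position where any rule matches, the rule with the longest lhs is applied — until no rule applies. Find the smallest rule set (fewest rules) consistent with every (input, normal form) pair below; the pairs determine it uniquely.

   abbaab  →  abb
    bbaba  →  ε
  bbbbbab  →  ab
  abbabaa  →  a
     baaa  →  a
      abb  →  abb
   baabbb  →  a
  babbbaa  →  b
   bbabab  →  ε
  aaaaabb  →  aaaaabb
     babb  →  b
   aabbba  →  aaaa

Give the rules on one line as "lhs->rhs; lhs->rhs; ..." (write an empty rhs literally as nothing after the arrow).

ba->; baa->; bab->; bbb->a

  | abbaab => abb
  | bbaba => ba => ε
  | bbbbbab => abbab => ab
  | abbabaa => abaa => a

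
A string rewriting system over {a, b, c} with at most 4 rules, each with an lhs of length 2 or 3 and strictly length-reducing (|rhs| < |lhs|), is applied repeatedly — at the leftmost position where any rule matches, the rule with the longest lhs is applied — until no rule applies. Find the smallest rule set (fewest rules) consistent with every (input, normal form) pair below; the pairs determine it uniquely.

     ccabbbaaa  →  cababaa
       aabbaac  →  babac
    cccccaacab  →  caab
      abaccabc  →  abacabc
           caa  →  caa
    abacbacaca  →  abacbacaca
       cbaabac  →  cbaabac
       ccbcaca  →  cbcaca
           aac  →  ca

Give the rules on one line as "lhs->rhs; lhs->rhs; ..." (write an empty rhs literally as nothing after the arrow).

  | ccabbbaaa => cabbbaaa => cababaa
  | aabbaac => aaabac => babac
  | cccccaacab => ccccaacab => cccaacab => ccaacab => caacab => ccaab => caab
  | abaccabc => abacabc

aaa->ba; aac->ca; bba->ab; cc->c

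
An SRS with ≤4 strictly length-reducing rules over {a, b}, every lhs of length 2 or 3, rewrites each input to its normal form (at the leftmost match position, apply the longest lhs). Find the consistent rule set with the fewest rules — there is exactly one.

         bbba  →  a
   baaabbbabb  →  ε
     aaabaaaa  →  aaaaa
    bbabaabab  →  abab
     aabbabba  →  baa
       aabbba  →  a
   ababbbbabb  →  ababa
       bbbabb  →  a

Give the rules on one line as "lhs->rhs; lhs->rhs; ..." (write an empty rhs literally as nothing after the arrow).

  | bbba => a
  | baaabbbabb => babbabb => baabb => bb => ε
  | aaabaaaa => aaaaa
  | bbabaabab => abaabab => abab

aab->; bb->; bbb->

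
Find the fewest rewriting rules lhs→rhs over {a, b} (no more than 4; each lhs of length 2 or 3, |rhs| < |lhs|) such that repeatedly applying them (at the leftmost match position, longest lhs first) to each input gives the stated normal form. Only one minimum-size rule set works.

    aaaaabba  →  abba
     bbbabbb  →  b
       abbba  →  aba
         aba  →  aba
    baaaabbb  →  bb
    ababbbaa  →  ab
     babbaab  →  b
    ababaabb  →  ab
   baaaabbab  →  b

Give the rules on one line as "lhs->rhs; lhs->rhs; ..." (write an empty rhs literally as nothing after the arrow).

  | aaaaabba => aaabba => abba
  | bbbabbb => babbb => bbb => b
  | abbba => aba
  | aba

aa->; bab->b; bbb->b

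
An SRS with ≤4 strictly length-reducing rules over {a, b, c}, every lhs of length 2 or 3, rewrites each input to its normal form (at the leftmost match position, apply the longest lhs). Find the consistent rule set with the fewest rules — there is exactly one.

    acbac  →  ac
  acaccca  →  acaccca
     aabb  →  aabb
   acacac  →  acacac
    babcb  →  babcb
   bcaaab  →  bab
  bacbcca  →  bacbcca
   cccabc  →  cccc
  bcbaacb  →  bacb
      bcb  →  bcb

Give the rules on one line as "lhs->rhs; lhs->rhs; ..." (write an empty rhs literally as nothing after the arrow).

  | acbac => ac
  | acaccca
  | aabb
  | acacac

caa->; cab->c; cba->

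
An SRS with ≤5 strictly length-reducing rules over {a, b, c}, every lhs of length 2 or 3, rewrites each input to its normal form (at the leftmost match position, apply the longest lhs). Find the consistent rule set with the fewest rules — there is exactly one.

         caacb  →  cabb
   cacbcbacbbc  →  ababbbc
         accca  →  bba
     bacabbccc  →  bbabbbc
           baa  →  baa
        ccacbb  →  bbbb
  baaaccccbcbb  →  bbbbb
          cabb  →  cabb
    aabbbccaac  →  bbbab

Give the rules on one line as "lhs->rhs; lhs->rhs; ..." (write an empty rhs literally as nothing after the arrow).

  | caacb => cabb
  | cacbcbacbbc => cbbcbacbbc => abcbacbbc => abaacbbc => ababbbc
  | accca => bcca => bba
  | bacabbccc => bbabbccc => bbabbbc

aab->; ac->b; cb->a; cc->b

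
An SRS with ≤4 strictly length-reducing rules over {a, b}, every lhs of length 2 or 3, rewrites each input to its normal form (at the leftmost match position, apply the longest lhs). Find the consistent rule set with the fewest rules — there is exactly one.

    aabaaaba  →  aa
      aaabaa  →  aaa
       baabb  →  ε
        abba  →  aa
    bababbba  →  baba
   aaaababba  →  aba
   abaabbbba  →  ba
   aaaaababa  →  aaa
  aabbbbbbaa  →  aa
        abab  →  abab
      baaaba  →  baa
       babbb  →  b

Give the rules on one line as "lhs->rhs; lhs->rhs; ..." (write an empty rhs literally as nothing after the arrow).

aab->; bb->; bbb->ab

  | aabaaaba => aaaba => aa
  | aaabaa => aaa
  | baabb => bb => ε
  | abba => aa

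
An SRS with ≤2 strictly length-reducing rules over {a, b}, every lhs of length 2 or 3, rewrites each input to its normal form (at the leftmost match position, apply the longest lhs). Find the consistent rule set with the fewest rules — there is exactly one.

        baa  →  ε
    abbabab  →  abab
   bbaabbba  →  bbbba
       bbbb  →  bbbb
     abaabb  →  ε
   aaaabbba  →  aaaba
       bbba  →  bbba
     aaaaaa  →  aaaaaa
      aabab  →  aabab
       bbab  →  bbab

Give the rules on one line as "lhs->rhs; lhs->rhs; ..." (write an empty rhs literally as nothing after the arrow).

  | baa => ε
  | abbabab => abab
  | bbaabbba => bbbba
  | bbbb

abb->; baa->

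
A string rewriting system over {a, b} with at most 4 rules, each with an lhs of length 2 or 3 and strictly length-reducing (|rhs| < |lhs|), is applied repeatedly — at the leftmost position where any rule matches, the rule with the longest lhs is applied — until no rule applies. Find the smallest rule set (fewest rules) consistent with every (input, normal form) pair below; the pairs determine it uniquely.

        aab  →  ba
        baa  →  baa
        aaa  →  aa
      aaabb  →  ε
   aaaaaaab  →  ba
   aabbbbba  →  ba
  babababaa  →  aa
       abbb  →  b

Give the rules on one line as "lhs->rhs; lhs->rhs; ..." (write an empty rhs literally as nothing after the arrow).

  | aab => ba
  | baa
  | aaa => aa
  | aaabb => aabb => bab => bb => ε

aaa->aa; aab->ba; ab->b; bb->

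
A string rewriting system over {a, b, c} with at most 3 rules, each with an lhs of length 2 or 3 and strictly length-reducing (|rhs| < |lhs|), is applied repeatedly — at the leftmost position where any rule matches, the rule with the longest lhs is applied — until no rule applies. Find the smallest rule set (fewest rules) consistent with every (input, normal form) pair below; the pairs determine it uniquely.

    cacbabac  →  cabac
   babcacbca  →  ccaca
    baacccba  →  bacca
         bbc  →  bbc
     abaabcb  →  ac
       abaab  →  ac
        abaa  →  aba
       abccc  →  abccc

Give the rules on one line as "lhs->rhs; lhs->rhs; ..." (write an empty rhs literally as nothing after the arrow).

aa->a; bab->c; cb->

  | cacbabac => caabac => cabac
  | babcacbca => ccacbca => ccaca
  | baacccba => bacccba => bacca
  | bbc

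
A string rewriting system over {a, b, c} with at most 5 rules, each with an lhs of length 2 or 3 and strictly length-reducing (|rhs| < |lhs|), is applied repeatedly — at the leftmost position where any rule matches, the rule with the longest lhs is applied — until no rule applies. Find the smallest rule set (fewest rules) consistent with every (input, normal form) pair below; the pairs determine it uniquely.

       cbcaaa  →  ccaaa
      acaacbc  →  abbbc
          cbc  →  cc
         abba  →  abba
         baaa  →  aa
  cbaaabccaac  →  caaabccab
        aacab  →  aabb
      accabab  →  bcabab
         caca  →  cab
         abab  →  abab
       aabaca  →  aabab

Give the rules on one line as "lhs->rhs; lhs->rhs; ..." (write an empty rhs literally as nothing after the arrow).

ac->b; aca->ab; baa->a; cb->c

  | cbcaaa => ccaaa
  | acaacbc => abacbc => abbbc
  | cbc => cc
  | abba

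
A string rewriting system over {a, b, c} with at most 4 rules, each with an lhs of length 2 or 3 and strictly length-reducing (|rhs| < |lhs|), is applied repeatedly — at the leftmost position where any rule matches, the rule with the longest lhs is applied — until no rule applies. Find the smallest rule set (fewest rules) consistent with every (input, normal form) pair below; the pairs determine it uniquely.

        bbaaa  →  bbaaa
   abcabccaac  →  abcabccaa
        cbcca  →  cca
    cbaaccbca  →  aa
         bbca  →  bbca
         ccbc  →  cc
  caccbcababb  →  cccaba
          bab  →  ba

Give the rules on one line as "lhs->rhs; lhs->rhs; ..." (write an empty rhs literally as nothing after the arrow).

ac->a; acb->c; bab->ba; cb->

  | bbaaa
  | abcabccaac => abcabccaa
  | cbcca => cca
  | cbaaccbca => aaccbca => aacbca => acca => aca => aa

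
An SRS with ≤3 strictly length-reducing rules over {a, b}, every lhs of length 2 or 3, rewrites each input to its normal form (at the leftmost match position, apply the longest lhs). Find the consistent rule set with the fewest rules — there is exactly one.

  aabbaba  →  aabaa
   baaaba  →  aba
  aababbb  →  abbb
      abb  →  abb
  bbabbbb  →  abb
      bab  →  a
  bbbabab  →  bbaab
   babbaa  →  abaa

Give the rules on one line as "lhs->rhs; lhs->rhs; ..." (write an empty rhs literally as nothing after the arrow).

aaa->ab; bab->a

  | aabbaba => aabaa
  | baaaba => babba => aba
  | aababbb => aaabb => abbb
  | abb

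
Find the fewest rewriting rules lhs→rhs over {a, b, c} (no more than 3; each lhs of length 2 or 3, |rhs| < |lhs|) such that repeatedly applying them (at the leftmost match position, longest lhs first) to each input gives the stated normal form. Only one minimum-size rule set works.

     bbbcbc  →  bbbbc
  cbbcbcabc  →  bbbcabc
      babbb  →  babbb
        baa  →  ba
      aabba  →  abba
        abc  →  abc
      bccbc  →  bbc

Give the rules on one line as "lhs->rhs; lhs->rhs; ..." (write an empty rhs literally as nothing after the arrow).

  | bbbcbc => bbbbc
  | cbbcbcabc => bbcbcabc => bbbcabc
  | babbb
  | baa => ba

aa->a; cb->b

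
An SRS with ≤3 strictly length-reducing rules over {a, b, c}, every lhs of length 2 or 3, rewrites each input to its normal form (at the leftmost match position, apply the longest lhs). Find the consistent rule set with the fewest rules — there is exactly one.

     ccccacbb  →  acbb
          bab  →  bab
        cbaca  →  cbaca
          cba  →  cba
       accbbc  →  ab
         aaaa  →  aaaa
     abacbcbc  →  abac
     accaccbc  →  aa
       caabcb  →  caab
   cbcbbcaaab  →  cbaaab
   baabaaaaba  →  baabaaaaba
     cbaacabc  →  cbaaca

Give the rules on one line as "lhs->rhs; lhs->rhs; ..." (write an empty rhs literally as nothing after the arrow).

bc->; cc->

  | ccccacbb => ccacbb => acbb
  | bab
  | cbaca
  | cba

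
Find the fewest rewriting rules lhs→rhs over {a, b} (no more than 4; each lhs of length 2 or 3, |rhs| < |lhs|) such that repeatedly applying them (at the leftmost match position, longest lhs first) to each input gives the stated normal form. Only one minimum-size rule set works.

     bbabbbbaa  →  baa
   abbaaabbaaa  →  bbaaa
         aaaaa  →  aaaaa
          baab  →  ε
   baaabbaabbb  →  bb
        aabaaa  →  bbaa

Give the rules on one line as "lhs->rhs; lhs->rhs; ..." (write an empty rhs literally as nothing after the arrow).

ab->b; aba->bb; bab->; bbb->

  | bbabbbbaa => bbbbaa => baa
  | abbaaabbaaa => bbaaabbaaa => bbaabbaaa => bbabbaaa => bbaaa
  | aaaaa
  | baab => bab => ε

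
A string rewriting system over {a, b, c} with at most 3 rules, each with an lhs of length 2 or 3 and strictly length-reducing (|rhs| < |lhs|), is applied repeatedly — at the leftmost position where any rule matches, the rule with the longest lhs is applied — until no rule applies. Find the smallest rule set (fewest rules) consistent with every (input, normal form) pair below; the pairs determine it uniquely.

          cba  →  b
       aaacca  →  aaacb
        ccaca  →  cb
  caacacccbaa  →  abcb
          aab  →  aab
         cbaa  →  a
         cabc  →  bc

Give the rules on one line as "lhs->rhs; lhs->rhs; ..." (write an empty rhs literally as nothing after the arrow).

ba->a; bb->b; ca->b

  | cba => ca => b
  | aaacca => aaacb
  | ccaca => cbca => cbb => cb
  | caacacccbaa => bacacccbaa => acacccbaa => abcccbaa => abcccaa => abccba => abcca => abcb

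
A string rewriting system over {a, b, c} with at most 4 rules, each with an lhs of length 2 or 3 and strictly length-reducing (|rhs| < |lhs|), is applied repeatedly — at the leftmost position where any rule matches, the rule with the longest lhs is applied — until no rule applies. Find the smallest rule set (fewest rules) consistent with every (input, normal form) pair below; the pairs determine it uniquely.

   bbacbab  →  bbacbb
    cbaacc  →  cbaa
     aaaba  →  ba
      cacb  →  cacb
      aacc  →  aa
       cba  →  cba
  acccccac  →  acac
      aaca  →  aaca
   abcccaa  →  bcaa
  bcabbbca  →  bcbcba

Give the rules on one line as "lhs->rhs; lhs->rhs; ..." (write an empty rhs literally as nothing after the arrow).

ab->b; bbc->cb; cc->

  | bbacbab => bbacbb
  | cbaacc => cbaa
  | aaaba => aaba => aba => ba
  | cacb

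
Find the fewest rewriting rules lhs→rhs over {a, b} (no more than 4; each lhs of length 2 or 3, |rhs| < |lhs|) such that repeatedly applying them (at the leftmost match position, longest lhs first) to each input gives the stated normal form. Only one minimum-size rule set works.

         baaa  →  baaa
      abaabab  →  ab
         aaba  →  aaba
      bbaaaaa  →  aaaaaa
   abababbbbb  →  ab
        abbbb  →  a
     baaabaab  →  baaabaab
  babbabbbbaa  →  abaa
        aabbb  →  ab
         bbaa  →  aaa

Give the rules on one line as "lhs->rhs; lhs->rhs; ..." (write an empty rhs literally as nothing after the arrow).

  | baaa
  | abaabab => abaabb => ababb => abbb => bbb => ab
  | aaba
  | bbaaaaa => aaaaaa

abb->bb; bab->bb; bb->a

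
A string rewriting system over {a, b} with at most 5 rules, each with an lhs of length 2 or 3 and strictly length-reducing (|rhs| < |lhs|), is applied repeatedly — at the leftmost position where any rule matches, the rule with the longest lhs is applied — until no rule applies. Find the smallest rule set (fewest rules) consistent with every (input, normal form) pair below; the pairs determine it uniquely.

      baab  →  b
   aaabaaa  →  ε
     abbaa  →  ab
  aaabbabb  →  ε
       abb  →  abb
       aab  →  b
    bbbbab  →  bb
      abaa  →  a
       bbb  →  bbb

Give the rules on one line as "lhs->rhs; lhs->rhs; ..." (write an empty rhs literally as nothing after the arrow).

aa->; ba->; baa->; bab->a

  | baab => b
  | aaabaaa => abaaa => aa => ε
  | abbaa => ab
  | aaabbabb => abbabb => abab => aa => ε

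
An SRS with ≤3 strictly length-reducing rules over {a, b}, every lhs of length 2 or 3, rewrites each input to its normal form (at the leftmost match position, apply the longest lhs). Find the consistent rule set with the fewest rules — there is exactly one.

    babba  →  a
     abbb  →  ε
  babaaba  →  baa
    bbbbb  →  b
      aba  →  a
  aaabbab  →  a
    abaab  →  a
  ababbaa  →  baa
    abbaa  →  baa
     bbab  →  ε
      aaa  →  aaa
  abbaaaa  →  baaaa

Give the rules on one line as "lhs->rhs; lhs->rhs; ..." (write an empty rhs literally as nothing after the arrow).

  | babba => bba => a
  | abbb => bb => ε
  | babaaba => baaba => baa
  | bbbbb => bbb => b

ab->; bb->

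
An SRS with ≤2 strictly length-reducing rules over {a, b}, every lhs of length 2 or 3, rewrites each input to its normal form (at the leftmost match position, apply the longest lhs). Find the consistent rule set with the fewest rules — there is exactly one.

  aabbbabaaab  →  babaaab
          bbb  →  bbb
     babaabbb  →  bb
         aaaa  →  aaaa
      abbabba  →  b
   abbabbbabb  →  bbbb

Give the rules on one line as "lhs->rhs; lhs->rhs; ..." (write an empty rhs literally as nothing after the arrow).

abb->b; bba->b

  | aabbbabaaab => abbabaaab => babaaab
  | bbb
  | babaabbb => bababb => babb => bb
  | aaaa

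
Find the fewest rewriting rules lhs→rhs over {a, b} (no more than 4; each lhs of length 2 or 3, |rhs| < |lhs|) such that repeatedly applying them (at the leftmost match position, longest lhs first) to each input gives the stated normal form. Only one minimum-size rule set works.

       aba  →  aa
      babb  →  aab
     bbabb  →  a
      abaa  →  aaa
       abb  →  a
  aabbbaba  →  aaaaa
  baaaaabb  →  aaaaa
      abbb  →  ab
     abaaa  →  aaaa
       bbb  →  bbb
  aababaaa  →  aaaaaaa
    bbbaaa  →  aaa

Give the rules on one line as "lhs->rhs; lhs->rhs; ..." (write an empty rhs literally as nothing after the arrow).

  | aba => aa
  | babb => aab
  | bbabb => abb => a
  | abaa => aaa

abb->a; ba->a; bab->aa; bba->a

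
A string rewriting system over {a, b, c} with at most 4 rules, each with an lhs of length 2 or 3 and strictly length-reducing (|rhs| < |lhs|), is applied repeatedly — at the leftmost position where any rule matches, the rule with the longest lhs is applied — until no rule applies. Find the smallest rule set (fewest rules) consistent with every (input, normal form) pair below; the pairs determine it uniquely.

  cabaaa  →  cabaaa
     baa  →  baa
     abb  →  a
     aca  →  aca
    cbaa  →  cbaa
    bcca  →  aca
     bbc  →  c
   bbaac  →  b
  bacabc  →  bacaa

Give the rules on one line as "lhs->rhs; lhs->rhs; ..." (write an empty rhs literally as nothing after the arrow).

aac->b; bb->; bc->a

  | cabaaa
  | baa
  | abb => a
  | aca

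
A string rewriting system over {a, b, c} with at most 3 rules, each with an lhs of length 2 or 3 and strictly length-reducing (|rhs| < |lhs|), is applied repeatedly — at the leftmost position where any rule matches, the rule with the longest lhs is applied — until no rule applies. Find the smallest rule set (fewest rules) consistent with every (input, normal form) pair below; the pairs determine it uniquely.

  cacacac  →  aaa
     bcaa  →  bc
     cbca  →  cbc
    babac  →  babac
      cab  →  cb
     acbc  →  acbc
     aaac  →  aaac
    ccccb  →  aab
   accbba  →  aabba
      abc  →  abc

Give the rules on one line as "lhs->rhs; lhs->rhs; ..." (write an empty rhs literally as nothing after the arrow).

  | cacacac => ccacac => aacac => aacc => aaa
  | bcaa => bca => bc
  | cbca => cbc
  | babac

ca->c; cc->a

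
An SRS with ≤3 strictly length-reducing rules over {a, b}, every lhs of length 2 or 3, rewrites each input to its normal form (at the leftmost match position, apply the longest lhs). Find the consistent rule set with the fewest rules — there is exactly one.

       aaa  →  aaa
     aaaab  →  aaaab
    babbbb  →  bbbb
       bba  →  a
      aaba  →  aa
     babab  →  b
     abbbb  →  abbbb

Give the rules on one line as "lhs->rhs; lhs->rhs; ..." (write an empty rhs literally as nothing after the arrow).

ba->; bba->a

  | aaa
  | aaaab
  | babbbb => bbbb
  | bba => a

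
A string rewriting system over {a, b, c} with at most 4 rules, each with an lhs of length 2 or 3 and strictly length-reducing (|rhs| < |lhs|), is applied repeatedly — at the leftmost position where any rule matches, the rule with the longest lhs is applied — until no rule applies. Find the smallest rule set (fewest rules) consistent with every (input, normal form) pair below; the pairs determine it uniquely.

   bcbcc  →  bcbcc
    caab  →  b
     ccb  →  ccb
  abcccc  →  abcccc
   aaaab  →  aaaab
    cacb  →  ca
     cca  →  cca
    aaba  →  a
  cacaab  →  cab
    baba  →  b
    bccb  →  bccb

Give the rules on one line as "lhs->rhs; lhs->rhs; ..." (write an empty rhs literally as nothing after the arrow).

aba->; acb->a; caa->

  | bcbcc
  | caab => b
  | ccb
  | abcccc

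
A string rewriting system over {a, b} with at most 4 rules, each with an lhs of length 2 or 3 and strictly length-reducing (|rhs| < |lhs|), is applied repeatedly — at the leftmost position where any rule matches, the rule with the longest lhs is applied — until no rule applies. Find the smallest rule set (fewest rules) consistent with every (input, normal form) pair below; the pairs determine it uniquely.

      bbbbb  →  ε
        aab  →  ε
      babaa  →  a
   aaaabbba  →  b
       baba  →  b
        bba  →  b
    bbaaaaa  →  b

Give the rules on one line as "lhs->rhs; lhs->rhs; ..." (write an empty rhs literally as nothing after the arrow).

  | bbbbb => abbb => aab => ε
  | aab => ε
  | babaa => abaa => aaa => ba => a
  | aaaabbba => baabbba => aabbba => bba => aa => b

aa->b; aab->; ba->a; bb->a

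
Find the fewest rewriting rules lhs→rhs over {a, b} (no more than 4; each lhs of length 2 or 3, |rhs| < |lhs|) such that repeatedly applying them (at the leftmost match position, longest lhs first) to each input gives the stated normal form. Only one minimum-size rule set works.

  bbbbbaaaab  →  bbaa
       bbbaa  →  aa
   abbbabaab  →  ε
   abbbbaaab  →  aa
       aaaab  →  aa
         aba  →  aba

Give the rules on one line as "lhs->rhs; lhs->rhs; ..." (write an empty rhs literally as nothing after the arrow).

aab->; abb->a; bab->ab; bbb->

  | bbbbbaaaab => bbaaaab => bbaa
  | bbbaa => aa
  | abbbabaab => ababaab => aabaab => aab => ε
  | abbbbaaab => abbaaab => aaaab => aa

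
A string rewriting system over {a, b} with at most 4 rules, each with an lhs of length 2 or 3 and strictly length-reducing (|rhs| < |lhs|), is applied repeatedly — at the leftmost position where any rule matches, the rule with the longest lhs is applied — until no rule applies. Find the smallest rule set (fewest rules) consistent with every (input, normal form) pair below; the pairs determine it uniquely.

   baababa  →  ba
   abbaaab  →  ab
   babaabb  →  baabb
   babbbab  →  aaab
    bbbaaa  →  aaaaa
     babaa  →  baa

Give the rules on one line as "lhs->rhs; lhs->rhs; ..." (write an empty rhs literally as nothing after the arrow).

aba->; bab->b; bba->b; bbb->aa

  | baababa => baba => ba
  | abbaaab => abaab => ab
  | babaabb => baabb
  | babbbab => bbbab => aaab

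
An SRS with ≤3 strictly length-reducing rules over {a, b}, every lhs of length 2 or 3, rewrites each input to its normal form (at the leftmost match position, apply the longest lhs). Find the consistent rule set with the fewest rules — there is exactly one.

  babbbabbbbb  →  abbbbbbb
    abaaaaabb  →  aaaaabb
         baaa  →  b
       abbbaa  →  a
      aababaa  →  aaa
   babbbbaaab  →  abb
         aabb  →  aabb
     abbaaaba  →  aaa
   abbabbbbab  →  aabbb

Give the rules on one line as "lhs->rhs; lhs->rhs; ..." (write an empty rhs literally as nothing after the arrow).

  | babbbabbbbb => bbbbabbbbb => bbabbbbbb => abbbbbbb
  | abaaaaabb => aaaaabb
  | baaa => baa => ba => b
  | abbbaa => ababa => aba => a

aba->a; ba->b; bba->ab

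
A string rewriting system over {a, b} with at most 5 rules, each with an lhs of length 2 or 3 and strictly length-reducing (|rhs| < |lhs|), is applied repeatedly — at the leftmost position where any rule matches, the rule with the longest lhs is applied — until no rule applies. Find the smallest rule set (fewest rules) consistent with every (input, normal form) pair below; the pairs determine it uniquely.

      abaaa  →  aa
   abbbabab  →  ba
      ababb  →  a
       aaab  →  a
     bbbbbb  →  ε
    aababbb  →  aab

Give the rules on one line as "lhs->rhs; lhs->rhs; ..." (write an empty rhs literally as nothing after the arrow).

aaa->b; bab->aa; bb->a; bbb->

  | abaaa => abb => aa
  | abbbabab => aabab => aaaa => ba
  | ababb => aaab => bb => a
  | aaab => bb => a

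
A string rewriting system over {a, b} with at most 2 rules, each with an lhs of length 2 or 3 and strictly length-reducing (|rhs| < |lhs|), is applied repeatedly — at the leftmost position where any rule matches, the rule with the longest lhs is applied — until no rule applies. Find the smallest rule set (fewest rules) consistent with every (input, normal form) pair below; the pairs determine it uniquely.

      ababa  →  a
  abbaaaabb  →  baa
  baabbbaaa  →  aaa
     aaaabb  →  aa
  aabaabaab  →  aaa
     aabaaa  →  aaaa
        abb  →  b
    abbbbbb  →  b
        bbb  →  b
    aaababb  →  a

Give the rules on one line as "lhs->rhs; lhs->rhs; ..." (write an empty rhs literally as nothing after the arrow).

ab->; bb->

  | ababa => aba => a
  | abbaaaabb => baaaabb => baaab => baa
  | baabbbaaa => babbaaa => bbaaa => aaa
  | aaaabb => aaab => aa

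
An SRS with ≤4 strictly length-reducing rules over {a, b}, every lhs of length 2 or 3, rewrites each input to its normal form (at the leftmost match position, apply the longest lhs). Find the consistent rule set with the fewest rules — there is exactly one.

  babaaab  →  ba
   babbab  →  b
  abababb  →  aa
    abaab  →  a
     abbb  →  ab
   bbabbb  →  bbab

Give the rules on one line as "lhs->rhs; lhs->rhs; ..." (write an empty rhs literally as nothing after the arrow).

aba->ab; abb->a; baa->

  | babaaab => babaab => babab => babb => ba
  | babbab => baab => b
  | abababb => abbabb => aabb => aa
  | abaab => abab => abb => a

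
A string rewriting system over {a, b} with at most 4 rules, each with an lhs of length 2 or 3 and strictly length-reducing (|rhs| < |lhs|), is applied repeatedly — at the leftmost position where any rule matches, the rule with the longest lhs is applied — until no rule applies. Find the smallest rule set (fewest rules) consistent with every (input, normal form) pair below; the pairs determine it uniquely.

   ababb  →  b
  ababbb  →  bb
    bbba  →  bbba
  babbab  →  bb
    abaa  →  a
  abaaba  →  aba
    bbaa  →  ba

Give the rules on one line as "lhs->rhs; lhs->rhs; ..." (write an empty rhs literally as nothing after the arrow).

  | ababb => abb => b
  | ababbb => abbb => bb
  | bbba
  | babbab => bbab => bb

aa->a; abb->b; baa->a; bab->b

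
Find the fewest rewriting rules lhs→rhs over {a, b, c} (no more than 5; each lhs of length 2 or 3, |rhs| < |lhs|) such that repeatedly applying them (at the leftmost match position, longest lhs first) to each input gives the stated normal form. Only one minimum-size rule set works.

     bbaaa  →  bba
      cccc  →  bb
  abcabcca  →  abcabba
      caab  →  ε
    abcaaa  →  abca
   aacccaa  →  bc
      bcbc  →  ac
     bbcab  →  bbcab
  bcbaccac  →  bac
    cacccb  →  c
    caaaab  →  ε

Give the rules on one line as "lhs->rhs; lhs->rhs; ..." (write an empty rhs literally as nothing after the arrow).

aa->; bcb->a; cb->; cc->b

  | bbaaa => bba
  | cccc => bcc => bb
  | abcabcca => abcabba
  | caab => cb => ε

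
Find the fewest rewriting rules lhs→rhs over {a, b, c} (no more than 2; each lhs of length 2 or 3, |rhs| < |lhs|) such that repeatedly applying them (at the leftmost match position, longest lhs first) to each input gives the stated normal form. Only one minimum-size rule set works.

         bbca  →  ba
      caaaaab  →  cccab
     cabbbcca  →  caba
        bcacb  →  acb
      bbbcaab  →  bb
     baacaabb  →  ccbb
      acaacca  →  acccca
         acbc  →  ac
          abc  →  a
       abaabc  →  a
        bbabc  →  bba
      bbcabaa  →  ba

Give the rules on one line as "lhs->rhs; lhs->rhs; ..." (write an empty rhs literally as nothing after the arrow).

aa->c; bc->

  | bbca => ba
  | caaaaab => ccaaab => cccab
  | cabbbcca => cabbca => caba
  | bcacb => acb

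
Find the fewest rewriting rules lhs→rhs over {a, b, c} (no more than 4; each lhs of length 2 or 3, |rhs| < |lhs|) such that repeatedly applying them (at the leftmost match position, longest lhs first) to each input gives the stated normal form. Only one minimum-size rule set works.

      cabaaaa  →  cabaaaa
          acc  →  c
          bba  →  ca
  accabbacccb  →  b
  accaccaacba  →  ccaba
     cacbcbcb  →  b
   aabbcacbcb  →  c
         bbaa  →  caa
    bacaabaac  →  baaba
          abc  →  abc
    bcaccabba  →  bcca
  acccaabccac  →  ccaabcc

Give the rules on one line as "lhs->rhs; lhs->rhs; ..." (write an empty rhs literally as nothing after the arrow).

ac->; bb->c; cb->b

  | cabaaaa
  | acc => c
  | bba => ca
  | accabbacccb => cabbacccb => cacacccb => cacccb => cccb => ccb => cb => b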